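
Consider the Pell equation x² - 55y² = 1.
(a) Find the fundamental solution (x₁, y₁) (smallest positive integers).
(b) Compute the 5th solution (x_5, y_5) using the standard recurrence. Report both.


Step 1: Find the fundamental solution (x₁, y₁) of x² - 55y² = 1.
  Expand √55 as a continued fraction. a₀ = ⌊√55⌋ = 7; iterate m_{k+1} = d_k·a_k − m_k, d_{k+1} = (55 − m_{k+1}²)/d_k, a_{k+1} = ⌊(a₀ + m_{k+1})/d_{k+1}⌋ (starting m₀ = 0, d₀ = 1), with convergents p_k = a_k·p_{k-1} + p_{k-2}, q_k = a_k·q_{k-1} + q_{k-2} (p₋₁ = 1, q₋₁ = 0):
  k = 0: a₀ = 7; p₀/q₀ = 7/1; p₀² − 55·q₀² = 49 − 55 = -6.
  k = 1: m = 7, d = 6, a = ⌊(7 + 7)/6⌋ = 2; p/q = (2·7 + 1)/(2·1 + 0) = 15/2; p² − 55·q² = 225 − 220 = 5.
  k = 2: m = 5, d = 5, a = ⌊(7 + 5)/5⌋ = 2; p/q = (2·15 + 7)/(2·2 + 1) = 37/5; p² − 55·q² = 1369 − 1375 = -6.
  k = 3: m = 5, d = 6, a = ⌊(7 + 5)/6⌋ = 2; p/q = (2·37 + 15)/(2·5 + 2) = 89/12; p² − 55·q² = 7921 − 7920 = 1.
  The first convergent with p² − 55·q² = 1 gives the fundamental solution (x₁, y₁) = (89, 12).
Step 2: Apply the recurrence (x_{n+1}, y_{n+1}) = (x₁x_n + 55y₁y_n, x₁y_n + y₁x_n) repeatedly.
  From (x_1, y_1) = (89, 12): x_2 = 89·89 + 55·12·12 = 15841; y_2 = 89·12 + 12·89 = 2136.
  From (x_2, y_2) = (15841, 2136): x_3 = 89·15841 + 55·12·2136 = 2819609; y_3 = 89·2136 + 12·15841 = 380196.
  From (x_3, y_3) = (2819609, 380196): x_4 = 89·2819609 + 55·12·380196 = 501874561; y_4 = 89·380196 + 12·2819609 = 67672752.
  From (x_4, y_4) = (501874561, 67672752): x_5 = 89·501874561 + 55·12·67672752 = 89330852249; y_5 = 89·67672752 + 12·501874561 = 12045369660.
Step 3: Verify x_5² - 55·y_5² = 7980001163532668358001 - 7980001163532668358000 = 1 (should be 1). ✓

(x_1, y_1) = (89, 12); (x_5, y_5) = (89330852249, 12045369660).


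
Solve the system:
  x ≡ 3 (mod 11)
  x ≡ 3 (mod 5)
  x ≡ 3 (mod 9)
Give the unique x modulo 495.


Moduli 11, 5, 9 are pairwise coprime; by CRT there is a unique solution modulo M = 11 · 5 · 9 = 495.
Solve pairwise, accumulating the modulus:
  Start with x ≡ 3 (mod 11).
  Combine with x ≡ 3 (mod 5): since gcd(11, 5) = 1, we get a unique residue mod 55.
    Write x = 3 + 11·t and substitute into x ≡ 3 (mod 5): 11·t ≡ 3 − 3 = 0 (mod 5).
    Reduce coefficients mod 5: 1·t ≡ 0 (mod 5).
    So t ≡ 0 (mod 5).
    Then x = 3 + 11·0 = 3, valid modulo lcm(11, 5) = 55: x ≡ 3 (mod 55).
  Combine with x ≡ 3 (mod 9): since gcd(55, 9) = 1, we get a unique residue mod 495.
    Write x = 3 + 55·t and substitute into x ≡ 3 (mod 9): 55·t ≡ 3 − 3 = 0 (mod 9).
    Reduce coefficients mod 9: 1·t ≡ 0 (mod 9).
    So t ≡ 0 (mod 9).
    Then x = 3 + 55·0 = 3, valid modulo lcm(55, 9) = 495: x ≡ 3 (mod 495).
Verify: 3 mod 11 = 3 ✓, 3 mod 5 = 3 ✓, 3 mod 9 = 3 ✓.

x ≡ 3 (mod 495).


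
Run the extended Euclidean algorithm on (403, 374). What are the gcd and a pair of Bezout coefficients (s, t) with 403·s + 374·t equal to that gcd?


Euclidean algorithm on (403, 374) — divide until remainder is 0:
  403 = 1 · 374 + 29
  374 = 12 · 29 + 26
  29 = 1 · 26 + 3
  26 = 8 · 3 + 2
  3 = 1 · 2 + 1
  2 = 2 · 1 + 0
gcd(403, 374) = 1.
Track Bezout coefficients alongside the remainders: start with r₀ = 403 = a·1 + b·0 (s = 1, t = 0) and r₁ = 374 = a·0 + b·1 (s = 0, t = 1); each new remainder r_{k+1} = r_{k-1} − q_k·r_k inherits s_{k+1} = s_{k-1} − q_k·s_k, t_{k+1} = t_{k-1} − q_k·t_k, so r_k = a·s_k + b·t_k at every step:
  q = 1: r = 29, s = 1 − 1·0 = 1, t = 0 − 1·1 = -1  (check: 403·1 + 374·(-1) = 29)
  q = 12: r = 26, s = 0 − 12·1 = -12, t = 1 − 12·(-1) = 13  (check: 403·(-12) + 374·13 = 26)
  q = 1: r = 3, s = 1 − 1·(-12) = 13, t = -1 − 1·13 = -14  (check: 403·13 + 374·(-14) = 3)
  q = 8: r = 2, s = -12 − 8·13 = -116, t = 13 − 8·(-14) = 125  (check: 403·(-116) + 374·125 = 2)
  q = 1: r = 1, s = 13 − 1·(-116) = 129, t = -14 − 1·125 = -139  (check: 403·129 + 374·(-139) = 1)
The row with r = 1 (the gcd) gives the Bezout coefficients s = 129, t = -139.
Result: 403 · (129) + 374 · (-139) = 1.

gcd(403, 374) = 1; s = 129, t = -139 (check: 403·129 + 374·(-139) = 1).


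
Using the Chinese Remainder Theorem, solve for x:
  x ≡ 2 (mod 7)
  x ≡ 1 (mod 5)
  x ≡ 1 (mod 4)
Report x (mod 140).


Moduli 7, 5, 4 are pairwise coprime; by CRT there is a unique solution modulo M = 7 · 5 · 4 = 140.
Solve pairwise, accumulating the modulus:
  Start with x ≡ 2 (mod 7).
  Combine with x ≡ 1 (mod 5): since gcd(7, 5) = 1, we get a unique residue mod 35.
    Write x = 2 + 7·t and substitute into x ≡ 1 (mod 5): 7·t ≡ 1 − 2 = -1 (mod 5).
    Reduce coefficients mod 5: 2·t ≡ 4 (mod 5).
    The inverse of 2 mod 5 is 3 (since 2·3 = 6 = 1·5 + 1), so t ≡ 3·4 = 12 ≡ 2 (mod 5).
    Then x = 2 + 7·2 = 16, valid modulo lcm(7, 5) = 35: x ≡ 16 (mod 35).
  Combine with x ≡ 1 (mod 4): since gcd(35, 4) = 1, we get a unique residue mod 140.
    Write x = 16 + 35·t and substitute into x ≡ 1 (mod 4): 35·t ≡ 1 − 16 = -15 (mod 4).
    Reduce coefficients mod 4: 3·t ≡ 1 (mod 4).
    The inverse of 3 mod 4 is 3 (since 3·3 = 9 = 2·4 + 1), so t ≡ 3·1 = 3 ≡ 3 (mod 4).
    Then x = 16 + 35·3 = 121, valid modulo lcm(35, 4) = 140: x ≡ 121 (mod 140).
Verify: 121 mod 7 = 2 ✓, 121 mod 5 = 1 ✓, 121 mod 4 = 1 ✓.

x ≡ 121 (mod 140).


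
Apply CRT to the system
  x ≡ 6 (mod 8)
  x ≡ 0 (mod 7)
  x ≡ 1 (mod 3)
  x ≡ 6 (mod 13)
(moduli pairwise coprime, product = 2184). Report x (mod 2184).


Product of moduli M = 8 · 7 · 3 · 13 = 2184.
Merge one congruence at a time:
  Start: x ≡ 6 (mod 8).
  Combine with x ≡ 0 (mod 7); new modulus lcm = 56.
    Write x = 6 + 8·t and substitute into x ≡ 0 (mod 7): 8·t ≡ 0 − 6 = -6 (mod 7).
    Reduce coefficients mod 7: 1·t ≡ 1 (mod 7).
    So t ≡ 1 (mod 7).
    Then x = 6 + 8·1 = 14, valid modulo lcm(8, 7) = 56: x ≡ 14 (mod 56).
  Combine with x ≡ 1 (mod 3); new modulus lcm = 168.
    Write x = 14 + 56·t and substitute into x ≡ 1 (mod 3): 56·t ≡ 1 − 14 = -13 (mod 3).
    Reduce coefficients mod 3: 2·t ≡ 2 (mod 3).
    The inverse of 2 mod 3 is 2 (since 2·2 = 4 = 1·3 + 1), so t ≡ 2·2 = 4 ≡ 1 (mod 3).
    Then x = 14 + 56·1 = 70, valid modulo lcm(56, 3) = 168: x ≡ 70 (mod 168).
  Combine with x ≡ 6 (mod 13); new modulus lcm = 2184.
    Write x = 70 + 168·t and substitute into x ≡ 6 (mod 13): 168·t ≡ 6 − 70 = -64 (mod 13).
    Reduce coefficients mod 13: 12·t ≡ 1 (mod 13).
    The inverse of 12 mod 13 is 12 (since 12·12 = 144 = 11·13 + 1), so t ≡ 12·1 = 12 ≡ 12 (mod 13).
    Then x = 70 + 168·12 = 2086, valid modulo lcm(168, 13) = 2184: x ≡ 2086 (mod 2184).
Verify against each original: 2086 mod 8 = 6, 2086 mod 7 = 0, 2086 mod 3 = 1, 2086 mod 13 = 6.

x ≡ 2086 (mod 2184).


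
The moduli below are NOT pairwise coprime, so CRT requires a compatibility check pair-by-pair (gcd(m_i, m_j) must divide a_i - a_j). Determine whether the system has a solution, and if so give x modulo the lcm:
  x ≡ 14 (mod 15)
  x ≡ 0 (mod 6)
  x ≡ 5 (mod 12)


Moduli 15, 6, 12 are not pairwise coprime, so CRT works modulo lcm(m_i) when all pairwise compatibility conditions hold.
Pairwise compatibility: gcd(m_i, m_j) must divide a_i - a_j for every pair.
Merge one congruence at a time:
  Start: x ≡ 14 (mod 15).
  Combine with x ≡ 0 (mod 6): gcd(15, 6) = 3, and 0 - 14 = -14 is NOT divisible by 3.
    ⇒ system is inconsistent (no integer solution).

No solution (the system is inconsistent).


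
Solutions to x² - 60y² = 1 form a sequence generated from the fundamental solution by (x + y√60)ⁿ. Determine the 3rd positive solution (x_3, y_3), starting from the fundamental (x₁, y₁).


Step 1: Find the fundamental solution (x₁, y₁) of x² - 60y² = 1.
  Expand √60 as a continued fraction. a₀ = ⌊√60⌋ = 7; iterate m_{k+1} = d_k·a_k − m_k, d_{k+1} = (60 − m_{k+1}²)/d_k, a_{k+1} = ⌊(a₀ + m_{k+1})/d_{k+1}⌋ (starting m₀ = 0, d₀ = 1), with convergents p_k = a_k·p_{k-1} + p_{k-2}, q_k = a_k·q_{k-1} + q_{k-2} (p₋₁ = 1, q₋₁ = 0):
  k = 0: a₀ = 7; p₀/q₀ = 7/1; p₀² − 60·q₀² = 49 − 60 = -11.
  k = 1: m = 7, d = 11, a = ⌊(7 + 7)/11⌋ = 1; p/q = (1·7 + 1)/(1·1 + 0) = 8/1; p² − 60·q² = 64 − 60 = 4.
  k = 2: m = 4, d = 4, a = ⌊(7 + 4)/4⌋ = 2; p/q = (2·8 + 7)/(2·1 + 1) = 23/3; p² − 60·q² = 529 − 540 = -11.
  k = 3: m = 4, d = 11, a = ⌊(7 + 4)/11⌋ = 1; p/q = (1·23 + 8)/(1·3 + 1) = 31/4; p² − 60·q² = 961 − 960 = 1.
  The first convergent with p² − 60·q² = 1 gives the fundamental solution (x₁, y₁) = (31, 4).
Step 2: Apply the recurrence (x_{n+1}, y_{n+1}) = (x₁x_n + 60y₁y_n, x₁y_n + y₁x_n) repeatedly.
  From (x_1, y_1) = (31, 4): x_2 = 31·31 + 60·4·4 = 1921; y_2 = 31·4 + 4·31 = 248.
  From (x_2, y_2) = (1921, 248): x_3 = 31·1921 + 60·4·248 = 119071; y_3 = 31·248 + 4·1921 = 15372.
Step 3: Verify x_3² - 60·y_3² = 14177903041 - 14177903040 = 1 (should be 1). ✓

(x_1, y_1) = (31, 4); (x_3, y_3) = (119071, 15372).


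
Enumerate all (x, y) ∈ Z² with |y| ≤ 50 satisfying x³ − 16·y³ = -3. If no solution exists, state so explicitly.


The equation is x³ - 16y³ = -3. For fixed y, x³ = 16·y³ − 3, so a solution requires the RHS to be a perfect cube.
Strategy: iterate y from -50 to 50, compute RHS = 16·y³ − 3, and check whether it is a (positive or negative) perfect cube.
Check small values of y:
  y = 0: RHS = -3 is not a perfect cube.
  y = 1: RHS = 13 is not a perfect cube.
  y = -1: RHS = -19 is not a perfect cube.
  y = 2: RHS = 125 = (5)³ ⇒ x = 5 works.
  y = -2: RHS = -131 is not a perfect cube.
  y = 3: RHS = 429 is not a perfect cube.
  y = -3: RHS = -435 is not a perfect cube.
Continuing the search up to |y| = 50 finds no further solutions beyond those listed.
Collected solutions: (5, 2).

Solutions (with |y| ≤ 50): (5, 2).


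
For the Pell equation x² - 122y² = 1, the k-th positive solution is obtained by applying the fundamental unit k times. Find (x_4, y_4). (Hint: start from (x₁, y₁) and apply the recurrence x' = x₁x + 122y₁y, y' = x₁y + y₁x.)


Step 1: Find the fundamental solution (x₁, y₁) of x² - 122y² = 1.
  Expand √122 as a continued fraction. a₀ = ⌊√122⌋ = 11; iterate m_{k+1} = d_k·a_k − m_k, d_{k+1} = (122 − m_{k+1}²)/d_k, a_{k+1} = ⌊(a₀ + m_{k+1})/d_{k+1}⌋ (starting m₀ = 0, d₀ = 1), with convergents p_k = a_k·p_{k-1} + p_{k-2}, q_k = a_k·q_{k-1} + q_{k-2} (p₋₁ = 1, q₋₁ = 0):
  k = 0: a₀ = 11; p₀/q₀ = 11/1; p₀² − 122·q₀² = 121 − 122 = -1.
  k = 1: m = 11, d = 1, a = ⌊(11 + 11)/1⌋ = 22; p/q = (22·11 + 1)/(22·1 + 0) = 243/22; p² − 122·q² = 59049 − 59048 = 1.
  The first convergent with p² − 122·q² = 1 gives the fundamental solution (x₁, y₁) = (243, 22).
Step 2: Apply the recurrence (x_{n+1}, y_{n+1}) = (x₁x_n + 122y₁y_n, x₁y_n + y₁x_n) repeatedly.
  From (x_1, y_1) = (243, 22): x_2 = 243·243 + 122·22·22 = 118097; y_2 = 243·22 + 22·243 = 10692.
  From (x_2, y_2) = (118097, 10692): x_3 = 243·118097 + 122·22·10692 = 57394899; y_3 = 243·10692 + 22·118097 = 5196290.
  From (x_3, y_3) = (57394899, 5196290): x_4 = 243·57394899 + 122·22·5196290 = 27893802817; y_4 = 243·5196290 + 22·57394899 = 2525386248.
Step 3: Verify x_4² - 122·y_4² = 778064235593677135489 - 778064235593677135488 = 1 (should be 1). ✓

(x_1, y_1) = (243, 22); (x_4, y_4) = (27893802817, 2525386248).


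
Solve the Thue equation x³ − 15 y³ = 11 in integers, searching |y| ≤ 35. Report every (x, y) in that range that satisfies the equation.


The equation is x³ - 15y³ = 11. For fixed y, x³ = 15·y³ + 11, so a solution requires the RHS to be a perfect cube.
Strategy: iterate y from -35 to 35, compute RHS = 15·y³ + 11, and check whether it is a (positive or negative) perfect cube.
Check small values of y:
  y = 0: RHS = 11 is not a perfect cube.
  y = 1: RHS = 26 is not a perfect cube.
  y = -1: RHS = -4 is not a perfect cube.
  y = 2: RHS = 131 is not a perfect cube.
  y = -2: RHS = -109 is not a perfect cube.
  y = 3: RHS = 416 is not a perfect cube.
  y = -3: RHS = -394 is not a perfect cube.
Continuing the search up to |y| = 35 finds no solutions either.
No (x, y) in the scanned range satisfies the equation.

No integer solutions with |y| ≤ 35.


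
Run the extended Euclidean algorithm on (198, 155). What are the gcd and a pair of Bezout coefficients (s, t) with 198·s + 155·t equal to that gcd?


Euclidean algorithm on (198, 155) — divide until remainder is 0:
  198 = 1 · 155 + 43
  155 = 3 · 43 + 26
  43 = 1 · 26 + 17
  26 = 1 · 17 + 9
  17 = 1 · 9 + 8
  9 = 1 · 8 + 1
  8 = 8 · 1 + 0
gcd(198, 155) = 1.
Track Bezout coefficients alongside the remainders: start with r₀ = 198 = a·1 + b·0 (s = 1, t = 0) and r₁ = 155 = a·0 + b·1 (s = 0, t = 1); each new remainder r_{k+1} = r_{k-1} − q_k·r_k inherits s_{k+1} = s_{k-1} − q_k·s_k, t_{k+1} = t_{k-1} − q_k·t_k, so r_k = a·s_k + b·t_k at every step:
  q = 1: r = 43, s = 1 − 1·0 = 1, t = 0 − 1·1 = -1  (check: 198·1 + 155·(-1) = 43)
  q = 3: r = 26, s = 0 − 3·1 = -3, t = 1 − 3·(-1) = 4  (check: 198·(-3) + 155·4 = 26)
  q = 1: r = 17, s = 1 − 1·(-3) = 4, t = -1 − 1·4 = -5  (check: 198·4 + 155·(-5) = 17)
  q = 1: r = 9, s = -3 − 1·4 = -7, t = 4 − 1·(-5) = 9  (check: 198·(-7) + 155·9 = 9)
  q = 1: r = 8, s = 4 − 1·(-7) = 11, t = -5 − 1·9 = -14  (check: 198·11 + 155·(-14) = 8)
  q = 1: r = 1, s = -7 − 1·11 = -18, t = 9 − 1·(-14) = 23  (check: 198·(-18) + 155·23 = 1)
The row with r = 1 (the gcd) gives the Bezout coefficients s = -18, t = 23.
Result: 198 · (-18) + 155 · (23) = 1.

gcd(198, 155) = 1; s = -18, t = 23 (check: 198·(-18) + 155·23 = 1).


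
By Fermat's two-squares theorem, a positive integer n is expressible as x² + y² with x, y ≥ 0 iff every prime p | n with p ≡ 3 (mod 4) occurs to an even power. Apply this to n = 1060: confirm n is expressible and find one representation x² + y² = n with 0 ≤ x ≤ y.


Step 1: Factor n = 1060 = 2^2 · 5 · 53.
Step 2: Check the mod-4 condition on each prime factor: 2 = 2 (special); 5 ≡ 1 (mod 4), exponent 1; 53 ≡ 1 (mod 4), exponent 1.
All primes ≡ 3 (mod 4) appear to even exponent (or don't appear), so by the two-squares theorem n IS expressible as a sum of two squares.
Step 3: Build a representation. Group n = k² · m with k = 2 and m = 5 · 53 = 265 (a product of primes ≡ 1 (mod 4)); a representation of m scales to one of n via (k·x)² + (k·y)² = k²(x² + y²). Each prime p ≡ 1 (mod 4) is itself a sum of two squares; find a² by testing p − a² for a perfect square:
  5: 5 − 1² = 4 = 2² ⇒ 5 = 1² + 2².
  53: 53 − 1² = 52, 53 − 2² = 49 = 7² ⇒ 53 = 2² + 7².
  Combine using the Brahmagupta–Fibonacci identity (a² + b²)(c² + d²) = (ac − bd)² + (ad + bc)² = (ac + bd)² + (ad − bc)²:
  5 · 53 = 265: from (1² + 2²)(2² + 7²), take (1·2 − 2·7, 1·7 + 2·2) = (2 − 14, 7 + 4) = (-12, 11); dropping signs (only squares matter) gives (12, 11); check 12² + 11² = 144 + 121 = 265 ✓.
  Scale by k = 2: (2·12, 2·11) = (24, 22).
Step 4: Order so x ≤ y and verify: 22² + 24² = 484 + 576 = 1060 = n. ✓

n = 1060 = 22² + 24² (one valid representation with x ≤ y).


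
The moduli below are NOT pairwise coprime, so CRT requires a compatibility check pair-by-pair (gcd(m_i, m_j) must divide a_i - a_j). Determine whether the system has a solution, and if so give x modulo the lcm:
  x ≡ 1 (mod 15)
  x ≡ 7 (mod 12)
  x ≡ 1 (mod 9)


Moduli 15, 12, 9 are not pairwise coprime, so CRT works modulo lcm(m_i) when all pairwise compatibility conditions hold.
Pairwise compatibility: gcd(m_i, m_j) must divide a_i - a_j for every pair.
Merge one congruence at a time:
  Start: x ≡ 1 (mod 15).
  Combine with x ≡ 7 (mod 12): gcd(15, 12) = 3; 7 - 1 = 6, which IS divisible by 3, so compatible.
    Write x = 1 + 15·t and substitute into x ≡ 7 (mod 12): 15·t ≡ 7 − 1 = 6 (mod 12).
    Divide the congruence (and modulus) by g = 3: 5·t ≡ 2 (mod 4).
    Reduce coefficients mod 4: 1·t ≡ 2 (mod 4).
    So t ≡ 2 (mod 4).
    Then x = 1 + 15·2 = 31, valid modulo lcm(15, 12) = 60: x ≡ 31 (mod 60).
  Combine with x ≡ 1 (mod 9): gcd(60, 9) = 3; 1 - 31 = -30, which IS divisible by 3, so compatible.
    Write x = 31 + 60·t and substitute into x ≡ 1 (mod 9): 60·t ≡ 1 − 31 = -30 (mod 9).
    Divide the congruence (and modulus) by g = 3: 20·t ≡ -10 (mod 3).
    Reduce coefficients mod 3: 2·t ≡ 2 (mod 3).
    The inverse of 2 mod 3 is 2 (since 2·2 = 4 = 1·3 + 1), so t ≡ 2·2 = 4 ≡ 1 (mod 3).
    Then x = 31 + 60·1 = 91, valid modulo lcm(60, 9) = 180: x ≡ 91 (mod 180).
Verify: 91 mod 15 = 1, 91 mod 12 = 7, 91 mod 9 = 1.

x ≡ 91 (mod 180).


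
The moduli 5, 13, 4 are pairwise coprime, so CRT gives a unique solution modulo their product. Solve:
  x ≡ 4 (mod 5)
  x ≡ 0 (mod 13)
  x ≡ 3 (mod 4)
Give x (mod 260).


Moduli 5, 13, 4 are pairwise coprime; by CRT there is a unique solution modulo M = 5 · 13 · 4 = 260.
Solve pairwise, accumulating the modulus:
  Start with x ≡ 4 (mod 5).
  Combine with x ≡ 0 (mod 13): since gcd(5, 13) = 1, we get a unique residue mod 65.
    Write x = 4 + 5·t and substitute into x ≡ 0 (mod 13): 5·t ≡ 0 − 4 = -4 (mod 13).
    Reduce coefficients mod 13: 5·t ≡ 9 (mod 13).
    The inverse of 5 mod 13 is 8 (since 5·8 = 40 = 3·13 + 1), so t ≡ 8·9 = 72 ≡ 7 (mod 13).
    Then x = 4 + 5·7 = 39, valid modulo lcm(5, 13) = 65: x ≡ 39 (mod 65).
  Combine with x ≡ 3 (mod 4): since gcd(65, 4) = 1, we get a unique residue mod 260.
    Write x = 39 + 65·t and substitute into x ≡ 3 (mod 4): 65·t ≡ 3 − 39 = -36 (mod 4).
    Reduce coefficients mod 4: 1·t ≡ 0 (mod 4).
    So t ≡ 0 (mod 4).
    Then x = 39 + 65·0 = 39, valid modulo lcm(65, 4) = 260: x ≡ 39 (mod 260).
Verify: 39 mod 5 = 4 ✓, 39 mod 13 = 0 ✓, 39 mod 4 = 3 ✓.

x ≡ 39 (mod 260).


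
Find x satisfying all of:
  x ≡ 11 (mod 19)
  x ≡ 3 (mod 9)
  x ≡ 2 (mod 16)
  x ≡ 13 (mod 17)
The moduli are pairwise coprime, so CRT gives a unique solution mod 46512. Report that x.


Product of moduli M = 19 · 9 · 16 · 17 = 46512.
Merge one congruence at a time:
  Start: x ≡ 11 (mod 19).
  Combine with x ≡ 3 (mod 9); new modulus lcm = 171.
    Write x = 11 + 19·t and substitute into x ≡ 3 (mod 9): 19·t ≡ 3 − 11 = -8 (mod 9).
    Reduce coefficients mod 9: 1·t ≡ 1 (mod 9).
    So t ≡ 1 (mod 9).
    Then x = 11 + 19·1 = 30, valid modulo lcm(19, 9) = 171: x ≡ 30 (mod 171).
  Combine with x ≡ 2 (mod 16); new modulus lcm = 2736.
    Write x = 30 + 171·t and substitute into x ≡ 2 (mod 16): 171·t ≡ 2 − 30 = -28 (mod 16).
    Reduce coefficients mod 16: 11·t ≡ 4 (mod 16).
    The inverse of 11 mod 16 is 3 (since 11·3 = 33 = 2·16 + 1), so t ≡ 3·4 = 12 ≡ 12 (mod 16).
    Then x = 30 + 171·12 = 2082, valid modulo lcm(171, 16) = 2736: x ≡ 2082 (mod 2736).
  Combine with x ≡ 13 (mod 17); new modulus lcm = 46512.
    Write x = 2082 + 2736·t and substitute into x ≡ 13 (mod 17): 2736·t ≡ 13 − 2082 = -2069 (mod 17).
    Reduce coefficients mod 17: 16·t ≡ 5 (mod 17).
    The inverse of 16 mod 17 is 16 (since 16·16 = 256 = 15·17 + 1), so t ≡ 16·5 = 80 ≡ 12 (mod 17).
    Then x = 2082 + 2736·12 = 34914, valid modulo lcm(2736, 17) = 46512: x ≡ 34914 (mod 46512).
Verify against each original: 34914 mod 19 = 11, 34914 mod 9 = 3, 34914 mod 16 = 2, 34914 mod 17 = 13.

x ≡ 34914 (mod 46512).


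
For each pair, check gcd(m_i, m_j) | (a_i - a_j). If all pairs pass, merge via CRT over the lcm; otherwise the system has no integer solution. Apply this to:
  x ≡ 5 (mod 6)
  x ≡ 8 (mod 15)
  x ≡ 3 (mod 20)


Moduli 6, 15, 20 are not pairwise coprime, so CRT works modulo lcm(m_i) when all pairwise compatibility conditions hold.
Pairwise compatibility: gcd(m_i, m_j) must divide a_i - a_j for every pair.
Merge one congruence at a time:
  Start: x ≡ 5 (mod 6).
  Combine with x ≡ 8 (mod 15): gcd(6, 15) = 3; 8 - 5 = 3, which IS divisible by 3, so compatible.
    Write x = 5 + 6·t and substitute into x ≡ 8 (mod 15): 6·t ≡ 8 − 5 = 3 (mod 15).
    Divide the congruence (and modulus) by g = 3: 2·t ≡ 1 (mod 5).
    The inverse of 2 mod 5 is 3 (since 2·3 = 6 = 1·5 + 1), so t ≡ 3·1 = 3 ≡ 3 (mod 5).
    Then x = 5 + 6·3 = 23, valid modulo lcm(6, 15) = 30: x ≡ 23 (mod 30).
  Combine with x ≡ 3 (mod 20): gcd(30, 20) = 10; 3 - 23 = -20, which IS divisible by 10, so compatible.
    Write x = 23 + 30·t and substitute into x ≡ 3 (mod 20): 30·t ≡ 3 − 23 = -20 (mod 20).
    Divide the congruence (and modulus) by g = 10: 3·t ≡ -2 (mod 2).
    Reduce coefficients mod 2: 1·t ≡ 0 (mod 2).
    So t ≡ 0 (mod 2).
    Then x = 23 + 30·0 = 23, valid modulo lcm(30, 20) = 60: x ≡ 23 (mod 60).
Verify: 23 mod 6 = 5, 23 mod 15 = 8, 23 mod 20 = 3.

x ≡ 23 (mod 60).


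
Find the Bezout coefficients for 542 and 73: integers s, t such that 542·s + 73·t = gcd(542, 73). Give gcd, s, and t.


Euclidean algorithm on (542, 73) — divide until remainder is 0:
  542 = 7 · 73 + 31
  73 = 2 · 31 + 11
  31 = 2 · 11 + 9
  11 = 1 · 9 + 2
  9 = 4 · 2 + 1
  2 = 2 · 1 + 0
gcd(542, 73) = 1.
Track Bezout coefficients alongside the remainders: start with r₀ = 542 = a·1 + b·0 (s = 1, t = 0) and r₁ = 73 = a·0 + b·1 (s = 0, t = 1); each new remainder r_{k+1} = r_{k-1} − q_k·r_k inherits s_{k+1} = s_{k-1} − q_k·s_k, t_{k+1} = t_{k-1} − q_k·t_k, so r_k = a·s_k + b·t_k at every step:
  q = 7: r = 31, s = 1 − 7·0 = 1, t = 0 − 7·1 = -7  (check: 542·1 + 73·(-7) = 31)
  q = 2: r = 11, s = 0 − 2·1 = -2, t = 1 − 2·(-7) = 15  (check: 542·(-2) + 73·15 = 11)
  q = 2: r = 9, s = 1 − 2·(-2) = 5, t = -7 − 2·15 = -37  (check: 542·5 + 73·(-37) = 9)
  q = 1: r = 2, s = -2 − 1·5 = -7, t = 15 − 1·(-37) = 52  (check: 542·(-7) + 73·52 = 2)
  q = 4: r = 1, s = 5 − 4·(-7) = 33, t = -37 − 4·52 = -245  (check: 542·33 + 73·(-245) = 1)
The row with r = 1 (the gcd) gives the Bezout coefficients s = 33, t = -245.
Result: 542 · (33) + 73 · (-245) = 1.

gcd(542, 73) = 1; s = 33, t = -245 (check: 542·33 + 73·(-245) = 1).


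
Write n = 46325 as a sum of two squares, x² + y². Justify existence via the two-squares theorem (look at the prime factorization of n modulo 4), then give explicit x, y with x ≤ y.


Step 1: Factor n = 46325 = 5^2 · 17 · 109.
Step 2: Check the mod-4 condition on each prime factor: 5 ≡ 1 (mod 4), exponent 2; 17 ≡ 1 (mod 4), exponent 1; 109 ≡ 1 (mod 4), exponent 1.
All primes ≡ 3 (mod 4) appear to even exponent (or don't appear), so by the two-squares theorem n IS expressible as a sum of two squares.
Step 3: Build a representation. Group n = k² · m with k = 5 and m = 17 · 109 = 1853 (a product of primes ≡ 1 (mod 4)); a representation of m scales to one of n via (k·x)² + (k·y)² = k²(x² + y²). Each prime p ≡ 1 (mod 4) is itself a sum of two squares; find a² by testing p − a² for a perfect square:
  17: 17 − 1² = 16 = 4² ⇒ 17 = 1² + 4².
  109: 109 − 1² = 108, 109 − 2² = 105, 109 − 3² = 100 = 10² ⇒ 109 = 3² + 10².
  Combine using the Brahmagupta–Fibonacci identity (a² + b²)(c² + d²) = (ac − bd)² + (ad + bc)² = (ac + bd)² + (ad − bc)²:
  17 · 109 = 1853: from (1² + 4²)(3² + 10²), take (1·3 − 4·10, 1·10 + 4·3) = (3 − 40, 10 + 12) = (-37, 22); dropping signs (only squares matter) gives (37, 22); check 37² + 22² = 1369 + 484 = 1853 ✓.
  Scale by k = 5: (5·37, 5·22) = (185, 110).
Step 4: Order so x ≤ y and verify: 110² + 185² = 12100 + 34225 = 46325 = n. ✓

n = 46325 = 110² + 185² (one valid representation with x ≤ y).


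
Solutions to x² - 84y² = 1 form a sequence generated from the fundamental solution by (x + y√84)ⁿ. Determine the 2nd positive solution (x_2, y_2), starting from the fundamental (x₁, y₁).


Step 1: Find the fundamental solution (x₁, y₁) of x² - 84y² = 1.
  Expand √84 as a continued fraction. a₀ = ⌊√84⌋ = 9; iterate m_{k+1} = d_k·a_k − m_k, d_{k+1} = (84 − m_{k+1}²)/d_k, a_{k+1} = ⌊(a₀ + m_{k+1})/d_{k+1}⌋ (starting m₀ = 0, d₀ = 1), with convergents p_k = a_k·p_{k-1} + p_{k-2}, q_k = a_k·q_{k-1} + q_{k-2} (p₋₁ = 1, q₋₁ = 0):
  k = 0: a₀ = 9; p₀/q₀ = 9/1; p₀² − 84·q₀² = 81 − 84 = -3.
  k = 1: m = 9, d = 3, a = ⌊(9 + 9)/3⌋ = 6; p/q = (6·9 + 1)/(6·1 + 0) = 55/6; p² − 84·q² = 3025 − 3024 = 1.
  The first convergent with p² − 84·q² = 1 gives the fundamental solution (x₁, y₁) = (55, 6).
Step 2: Apply the recurrence (x_{n+1}, y_{n+1}) = (x₁x_n + 84y₁y_n, x₁y_n + y₁x_n) repeatedly.
  From (x_1, y_1) = (55, 6): x_2 = 55·55 + 84·6·6 = 6049; y_2 = 55·6 + 6·55 = 660.
Step 3: Verify x_2² - 84·y_2² = 36590401 - 36590400 = 1 (should be 1). ✓

(x_1, y_1) = (55, 6); (x_2, y_2) = (6049, 660).


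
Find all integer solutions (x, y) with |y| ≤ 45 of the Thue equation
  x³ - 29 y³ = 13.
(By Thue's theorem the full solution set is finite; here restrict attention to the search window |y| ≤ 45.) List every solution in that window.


The equation is x³ - 29y³ = 13. For fixed y, x³ = 29·y³ + 13, so a solution requires the RHS to be a perfect cube.
Strategy: iterate y from -45 to 45, compute RHS = 29·y³ + 13, and check whether it is a (positive or negative) perfect cube.
Check small values of y:
  y = 0: RHS = 13 is not a perfect cube.
  y = 1: RHS = 42 is not a perfect cube.
  y = -1: RHS = -16 is not a perfect cube.
  y = 2: RHS = 245 is not a perfect cube.
  y = -2: RHS = -219 is not a perfect cube.
  y = 3: RHS = 796 is not a perfect cube.
  y = -3: RHS = -770 is not a perfect cube.
Continuing the search up to |y| = 45 finds no solutions either.
No (x, y) in the scanned range satisfies the equation.

No integer solutions with |y| ≤ 45.


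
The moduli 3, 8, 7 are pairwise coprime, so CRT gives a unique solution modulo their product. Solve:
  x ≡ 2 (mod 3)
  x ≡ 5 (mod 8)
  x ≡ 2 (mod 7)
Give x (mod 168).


Moduli 3, 8, 7 are pairwise coprime; by CRT there is a unique solution modulo M = 3 · 8 · 7 = 168.
Solve pairwise, accumulating the modulus:
  Start with x ≡ 2 (mod 3).
  Combine with x ≡ 5 (mod 8): since gcd(3, 8) = 1, we get a unique residue mod 24.
    Write x = 2 + 3·t and substitute into x ≡ 5 (mod 8): 3·t ≡ 5 − 2 = 3 (mod 8).
    The inverse of 3 mod 8 is 3 (since 3·3 = 9 = 1·8 + 1), so t ≡ 3·3 = 9 ≡ 1 (mod 8).
    Then x = 2 + 3·1 = 5, valid modulo lcm(3, 8) = 24: x ≡ 5 (mod 24).
  Combine with x ≡ 2 (mod 7): since gcd(24, 7) = 1, we get a unique residue mod 168.
    Write x = 5 + 24·t and substitute into x ≡ 2 (mod 7): 24·t ≡ 2 − 5 = -3 (mod 7).
    Reduce coefficients mod 7: 3·t ≡ 4 (mod 7).
    The inverse of 3 mod 7 is 5 (since 3·5 = 15 = 2·7 + 1), so t ≡ 5·4 = 20 ≡ 6 (mod 7).
    Then x = 5 + 24·6 = 149, valid modulo lcm(24, 7) = 168: x ≡ 149 (mod 168).
Verify: 149 mod 3 = 2 ✓, 149 mod 8 = 5 ✓, 149 mod 7 = 2 ✓.

x ≡ 149 (mod 168).


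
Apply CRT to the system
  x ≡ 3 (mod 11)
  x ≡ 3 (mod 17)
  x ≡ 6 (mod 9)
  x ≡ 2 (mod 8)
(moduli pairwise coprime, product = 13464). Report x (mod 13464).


Product of moduli M = 11 · 17 · 9 · 8 = 13464.
Merge one congruence at a time:
  Start: x ≡ 3 (mod 11).
  Combine with x ≡ 3 (mod 17); new modulus lcm = 187.
    Write x = 3 + 11·t and substitute into x ≡ 3 (mod 17): 11·t ≡ 3 − 3 = 0 (mod 17).
    The inverse of 11 mod 17 is 14 (since 11·14 = 154 = 9·17 + 1), so t ≡ 14·0 = 0 ≡ 0 (mod 17).
    Then x = 3 + 11·0 = 3, valid modulo lcm(11, 17) = 187: x ≡ 3 (mod 187).
  Combine with x ≡ 6 (mod 9); new modulus lcm = 1683.
    Write x = 3 + 187·t and substitute into x ≡ 6 (mod 9): 187·t ≡ 6 − 3 = 3 (mod 9).
    Reduce coefficients mod 9: 7·t ≡ 3 (mod 9).
    The inverse of 7 mod 9 is 4 (since 7·4 = 28 = 3·9 + 1), so t ≡ 4·3 = 12 ≡ 3 (mod 9).
    Then x = 3 + 187·3 = 564, valid modulo lcm(187, 9) = 1683: x ≡ 564 (mod 1683).
  Combine with x ≡ 2 (mod 8); new modulus lcm = 13464.
    Write x = 564 + 1683·t and substitute into x ≡ 2 (mod 8): 1683·t ≡ 2 − 564 = -562 (mod 8).
    Reduce coefficients mod 8: 3·t ≡ 6 (mod 8).
    The inverse of 3 mod 8 is 3 (since 3·3 = 9 = 1·8 + 1), so t ≡ 3·6 = 18 ≡ 2 (mod 8).
    Then x = 564 + 1683·2 = 3930, valid modulo lcm(1683, 8) = 13464: x ≡ 3930 (mod 13464).
Verify against each original: 3930 mod 11 = 3, 3930 mod 17 = 3, 3930 mod 9 = 6, 3930 mod 8 = 2.

x ≡ 3930 (mod 13464).


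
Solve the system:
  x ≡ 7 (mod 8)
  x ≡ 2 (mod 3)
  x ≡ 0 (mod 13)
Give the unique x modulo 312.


Moduli 8, 3, 13 are pairwise coprime; by CRT there is a unique solution modulo M = 8 · 3 · 13 = 312.
Solve pairwise, accumulating the modulus:
  Start with x ≡ 7 (mod 8).
  Combine with x ≡ 2 (mod 3): since gcd(8, 3) = 1, we get a unique residue mod 24.
    Write x = 7 + 8·t and substitute into x ≡ 2 (mod 3): 8·t ≡ 2 − 7 = -5 (mod 3).
    Reduce coefficients mod 3: 2·t ≡ 1 (mod 3).
    The inverse of 2 mod 3 is 2 (since 2·2 = 4 = 1·3 + 1), so t ≡ 2·1 = 2 ≡ 2 (mod 3).
    Then x = 7 + 8·2 = 23, valid modulo lcm(8, 3) = 24: x ≡ 23 (mod 24).
  Combine with x ≡ 0 (mod 13): since gcd(24, 13) = 1, we get a unique residue mod 312.
    Write x = 23 + 24·t and substitute into x ≡ 0 (mod 13): 24·t ≡ 0 − 23 = -23 (mod 13).
    Reduce coefficients mod 13: 11·t ≡ 3 (mod 13).
    The inverse of 11 mod 13 is 6 (since 11·6 = 66 = 5·13 + 1), so t ≡ 6·3 = 18 ≡ 5 (mod 13).
    Then x = 23 + 24·5 = 143, valid modulo lcm(24, 13) = 312: x ≡ 143 (mod 312).
Verify: 143 mod 8 = 7 ✓, 143 mod 3 = 2 ✓, 143 mod 13 = 0 ✓.

x ≡ 143 (mod 312).


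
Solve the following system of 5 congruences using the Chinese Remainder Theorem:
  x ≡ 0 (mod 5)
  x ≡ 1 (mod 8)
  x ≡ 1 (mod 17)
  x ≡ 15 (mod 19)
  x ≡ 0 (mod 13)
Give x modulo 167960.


Product of moduli M = 5 · 8 · 17 · 19 · 13 = 167960.
Merge one congruence at a time:
  Start: x ≡ 0 (mod 5).
  Combine with x ≡ 1 (mod 8); new modulus lcm = 40.
    Write x = 0 + 5·t and substitute into x ≡ 1 (mod 8): 5·t ≡ 1 − 0 = 1 (mod 8).
    The inverse of 5 mod 8 is 5 (since 5·5 = 25 = 3·8 + 1), so t ≡ 5·1 = 5 ≡ 5 (mod 8).
    Then x = 0 + 5·5 = 25, valid modulo lcm(5, 8) = 40: x ≡ 25 (mod 40).
  Combine with x ≡ 1 (mod 17); new modulus lcm = 680.
    Write x = 25 + 40·t and substitute into x ≡ 1 (mod 17): 40·t ≡ 1 − 25 = -24 (mod 17).
    Reduce coefficients mod 17: 6·t ≡ 10 (mod 17).
    The inverse of 6 mod 17 is 3 (since 6·3 = 18 = 1·17 + 1), so t ≡ 3·10 = 30 ≡ 13 (mod 17).
    Then x = 25 + 40·13 = 545, valid modulo lcm(40, 17) = 680: x ≡ 545 (mod 680).
  Combine with x ≡ 15 (mod 19); new modulus lcm = 12920.
    Write x = 545 + 680·t and substitute into x ≡ 15 (mod 19): 680·t ≡ 15 − 545 = -530 (mod 19).
    Reduce coefficients mod 19: 15·t ≡ 2 (mod 19).
    The inverse of 15 mod 19 is 14 (since 15·14 = 210 = 11·19 + 1), so t ≡ 14·2 = 28 ≡ 9 (mod 19).
    Then x = 545 + 680·9 = 6665, valid modulo lcm(680, 19) = 12920: x ≡ 6665 (mod 12920).
  Combine with x ≡ 0 (mod 13); new modulus lcm = 167960.
    Write x = 6665 + 12920·t and substitute into x ≡ 0 (mod 13): 12920·t ≡ 0 − 6665 = -6665 (mod 13).
    Reduce coefficients mod 13: 11·t ≡ 4 (mod 13).
    The inverse of 11 mod 13 is 6 (since 11·6 = 66 = 5·13 + 1), so t ≡ 6·4 = 24 ≡ 11 (mod 13).
    Then x = 6665 + 12920·11 = 148785, valid modulo lcm(12920, 13) = 167960: x ≡ 148785 (mod 167960).
Verify against each original: 148785 mod 5 = 0, 148785 mod 8 = 1, 148785 mod 17 = 1, 148785 mod 19 = 15, 148785 mod 13 = 0.

x ≡ 148785 (mod 167960).


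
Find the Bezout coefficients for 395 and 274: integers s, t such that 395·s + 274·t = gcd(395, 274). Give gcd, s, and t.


Euclidean algorithm on (395, 274) — divide until remainder is 0:
  395 = 1 · 274 + 121
  274 = 2 · 121 + 32
  121 = 3 · 32 + 25
  32 = 1 · 25 + 7
  25 = 3 · 7 + 4
  7 = 1 · 4 + 3
  4 = 1 · 3 + 1
  3 = 3 · 1 + 0
gcd(395, 274) = 1.
Track Bezout coefficients alongside the remainders: start with r₀ = 395 = a·1 + b·0 (s = 1, t = 0) and r₁ = 274 = a·0 + b·1 (s = 0, t = 1); each new remainder r_{k+1} = r_{k-1} − q_k·r_k inherits s_{k+1} = s_{k-1} − q_k·s_k, t_{k+1} = t_{k-1} − q_k·t_k, so r_k = a·s_k + b·t_k at every step:
  q = 1: r = 121, s = 1 − 1·0 = 1, t = 0 − 1·1 = -1  (check: 395·1 + 274·(-1) = 121)
  q = 2: r = 32, s = 0 − 2·1 = -2, t = 1 − 2·(-1) = 3  (check: 395·(-2) + 274·3 = 32)
  q = 3: r = 25, s = 1 − 3·(-2) = 7, t = -1 − 3·3 = -10  (check: 395·7 + 274·(-10) = 25)
  q = 1: r = 7, s = -2 − 1·7 = -9, t = 3 − 1·(-10) = 13  (check: 395·(-9) + 274·13 = 7)
  q = 3: r = 4, s = 7 − 3·(-9) = 34, t = -10 − 3·13 = -49  (check: 395·34 + 274·(-49) = 4)
  q = 1: r = 3, s = -9 − 1·34 = -43, t = 13 − 1·(-49) = 62  (check: 395·(-43) + 274·62 = 3)
  q = 1: r = 1, s = 34 − 1·(-43) = 77, t = -49 − 1·62 = -111  (check: 395·77 + 274·(-111) = 1)
The row with r = 1 (the gcd) gives the Bezout coefficients s = 77, t = -111.
Result: 395 · (77) + 274 · (-111) = 1.

gcd(395, 274) = 1; s = 77, t = -111 (check: 395·77 + 274·(-111) = 1).


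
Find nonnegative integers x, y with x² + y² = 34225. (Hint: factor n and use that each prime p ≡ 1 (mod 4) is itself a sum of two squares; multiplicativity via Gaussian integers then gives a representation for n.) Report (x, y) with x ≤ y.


Step 1: Factor n = 34225 = 5^2 · 37^2.
Step 2: Check the mod-4 condition on each prime factor: 5 ≡ 1 (mod 4), exponent 2; 37 ≡ 1 (mod 4), exponent 2.
All primes ≡ 3 (mod 4) appear to even exponent (or don't appear), so by the two-squares theorem n IS expressible as a sum of two squares.
Step 3: Build a representation. Group n = k² · m with k = 5 and m = 37 · 37 = 1369 (a product of primes ≡ 1 (mod 4)); a representation of m scales to one of n via (k·x)² + (k·y)² = k²(x² + y²). Each prime p ≡ 1 (mod 4) is itself a sum of two squares; find a² by testing p − a² for a perfect square:
  37: 37 − 1² = 36 = 6² ⇒ 37 = 1² + 6².
  Combine using the Brahmagupta–Fibonacci identity (a² + b²)(c² + d²) = (ac − bd)² + (ad + bc)² = (ac + bd)² + (ad − bc)²:
  37 · 37 = 1369: from (1² + 6²)(1² + 6²), take (1·1 − 6·6, 1·6 + 6·1) = (1 − 36, 6 + 6) = (-35, 12); dropping signs (only squares matter) gives (35, 12); check 35² + 12² = 1225 + 144 = 1369 ✓.
  Scale by k = 5: (5·35, 5·12) = (175, 60).
Step 4: Order so x ≤ y and verify: 60² + 175² = 3600 + 30625 = 34225 = n. ✓

n = 34225 = 60² + 175² (one valid representation with x ≤ y).


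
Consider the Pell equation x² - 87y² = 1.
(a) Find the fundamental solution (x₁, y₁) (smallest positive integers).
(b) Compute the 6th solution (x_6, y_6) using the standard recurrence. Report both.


Step 1: Find the fundamental solution (x₁, y₁) of x² - 87y² = 1.
  Expand √87 as a continued fraction. a₀ = ⌊√87⌋ = 9; iterate m_{k+1} = d_k·a_k − m_k, d_{k+1} = (87 − m_{k+1}²)/d_k, a_{k+1} = ⌊(a₀ + m_{k+1})/d_{k+1}⌋ (starting m₀ = 0, d₀ = 1), with convergents p_k = a_k·p_{k-1} + p_{k-2}, q_k = a_k·q_{k-1} + q_{k-2} (p₋₁ = 1, q₋₁ = 0):
  k = 0: a₀ = 9; p₀/q₀ = 9/1; p₀² − 87·q₀² = 81 − 87 = -6.
  k = 1: m = 9, d = 6, a = ⌊(9 + 9)/6⌋ = 3; p/q = (3·9 + 1)/(3·1 + 0) = 28/3; p² − 87·q² = 784 − 783 = 1.
  The first convergent with p² − 87·q² = 1 gives the fundamental solution (x₁, y₁) = (28, 3).
Step 2: Apply the recurrence (x_{n+1}, y_{n+1}) = (x₁x_n + 87y₁y_n, x₁y_n + y₁x_n) repeatedly.
  From (x_1, y_1) = (28, 3): x_2 = 28·28 + 87·3·3 = 1567; y_2 = 28·3 + 3·28 = 168.
  From (x_2, y_2) = (1567, 168): x_3 = 28·1567 + 87·3·168 = 87724; y_3 = 28·168 + 3·1567 = 9405.
  From (x_3, y_3) = (87724, 9405): x_4 = 28·87724 + 87·3·9405 = 4910977; y_4 = 28·9405 + 3·87724 = 526512.
  From (x_4, y_4) = (4910977, 526512): x_5 = 28·4910977 + 87·3·526512 = 274926988; y_5 = 28·526512 + 3·4910977 = 29475267.
  From (x_5, y_5) = (274926988, 29475267): x_6 = 28·274926988 + 87·3·29475267 = 15391000351; y_6 = 28·29475267 + 3·274926988 = 1650088440.
Step 3: Verify x_6² - 87·y_6² = 236882891804482123201 - 236882891804482123200 = 1 (should be 1). ✓

(x_1, y_1) = (28, 3); (x_6, y_6) = (15391000351, 1650088440).


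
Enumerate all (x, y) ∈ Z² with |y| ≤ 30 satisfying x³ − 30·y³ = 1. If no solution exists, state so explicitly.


The equation is x³ - 30y³ = 1. For fixed y, x³ = 30·y³ + 1, so a solution requires the RHS to be a perfect cube.
Strategy: iterate y from -30 to 30, compute RHS = 30·y³ + 1, and check whether it is a (positive or negative) perfect cube.
Check small values of y:
  y = 0: RHS = 1 = (1)³ ⇒ x = 1 works.
  y = 1: RHS = 31 is not a perfect cube.
  y = -1: RHS = -29 is not a perfect cube.
  y = 2: RHS = 241 is not a perfect cube.
  y = -2: RHS = -239 is not a perfect cube.
  y = 3: RHS = 811 is not a perfect cube.
  y = -3: RHS = -809 is not a perfect cube.
Continuing the search up to |y| = 30 finds no further solutions beyond those listed.
Collected solutions: (1, 0).

Solutions (with |y| ≤ 30): (1, 0).


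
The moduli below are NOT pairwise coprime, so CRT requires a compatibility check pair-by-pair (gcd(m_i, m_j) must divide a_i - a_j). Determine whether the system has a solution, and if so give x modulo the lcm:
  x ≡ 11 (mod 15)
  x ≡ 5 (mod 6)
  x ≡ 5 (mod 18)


Moduli 15, 6, 18 are not pairwise coprime, so CRT works modulo lcm(m_i) when all pairwise compatibility conditions hold.
Pairwise compatibility: gcd(m_i, m_j) must divide a_i - a_j for every pair.
Merge one congruence at a time:
  Start: x ≡ 11 (mod 15).
  Combine with x ≡ 5 (mod 6): gcd(15, 6) = 3; 5 - 11 = -6, which IS divisible by 3, so compatible.
    Write x = 11 + 15·t and substitute into x ≡ 5 (mod 6): 15·t ≡ 5 − 11 = -6 (mod 6).
    Divide the congruence (and modulus) by g = 3: 5·t ≡ -2 (mod 2).
    Reduce coefficients mod 2: 1·t ≡ 0 (mod 2).
    So t ≡ 0 (mod 2).
    Then x = 11 + 15·0 = 11, valid modulo lcm(15, 6) = 30: x ≡ 11 (mod 30).
  Combine with x ≡ 5 (mod 18): gcd(30, 18) = 6; 5 - 11 = -6, which IS divisible by 6, so compatible.
    Write x = 11 + 30·t and substitute into x ≡ 5 (mod 18): 30·t ≡ 5 − 11 = -6 (mod 18).
    Divide the congruence (and modulus) by g = 6: 5·t ≡ -1 (mod 3).
    Reduce coefficients mod 3: 2·t ≡ 2 (mod 3).
    The inverse of 2 mod 3 is 2 (since 2·2 = 4 = 1·3 + 1), so t ≡ 2·2 = 4 ≡ 1 (mod 3).
    Then x = 11 + 30·1 = 41, valid modulo lcm(30, 18) = 90: x ≡ 41 (mod 90).
Verify: 41 mod 15 = 11, 41 mod 6 = 5, 41 mod 18 = 5.

x ≡ 41 (mod 90).


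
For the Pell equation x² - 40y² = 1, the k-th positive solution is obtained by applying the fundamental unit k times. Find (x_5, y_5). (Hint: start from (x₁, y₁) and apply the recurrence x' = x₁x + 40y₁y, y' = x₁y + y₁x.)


Step 1: Find the fundamental solution (x₁, y₁) of x² - 40y² = 1.
  Expand √40 as a continued fraction. a₀ = ⌊√40⌋ = 6; iterate m_{k+1} = d_k·a_k − m_k, d_{k+1} = (40 − m_{k+1}²)/d_k, a_{k+1} = ⌊(a₀ + m_{k+1})/d_{k+1}⌋ (starting m₀ = 0, d₀ = 1), with convergents p_k = a_k·p_{k-1} + p_{k-2}, q_k = a_k·q_{k-1} + q_{k-2} (p₋₁ = 1, q₋₁ = 0):
  k = 0: a₀ = 6; p₀/q₀ = 6/1; p₀² − 40·q₀² = 36 − 40 = -4.
  k = 1: m = 6, d = 4, a = ⌊(6 + 6)/4⌋ = 3; p/q = (3·6 + 1)/(3·1 + 0) = 19/3; p² − 40·q² = 361 − 360 = 1.
  The first convergent with p² − 40·q² = 1 gives the fundamental solution (x₁, y₁) = (19, 3).
Step 2: Apply the recurrence (x_{n+1}, y_{n+1}) = (x₁x_n + 40y₁y_n, x₁y_n + y₁x_n) repeatedly.
  From (x_1, y_1) = (19, 3): x_2 = 19·19 + 40·3·3 = 721; y_2 = 19·3 + 3·19 = 114.
  From (x_2, y_2) = (721, 114): x_3 = 19·721 + 40·3·114 = 27379; y_3 = 19·114 + 3·721 = 4329.
  From (x_3, y_3) = (27379, 4329): x_4 = 19·27379 + 40·3·4329 = 1039681; y_4 = 19·4329 + 3·27379 = 164388.
  From (x_4, y_4) = (1039681, 164388): x_5 = 19·1039681 + 40·3·164388 = 39480499; y_5 = 19·164388 + 3·1039681 = 6242415.
Step 3: Verify x_5² - 40·y_5² = 1558709801289001 - 1558709801289000 = 1 (should be 1). ✓

(x_1, y_1) = (19, 3); (x_5, y_5) = (39480499, 6242415).
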